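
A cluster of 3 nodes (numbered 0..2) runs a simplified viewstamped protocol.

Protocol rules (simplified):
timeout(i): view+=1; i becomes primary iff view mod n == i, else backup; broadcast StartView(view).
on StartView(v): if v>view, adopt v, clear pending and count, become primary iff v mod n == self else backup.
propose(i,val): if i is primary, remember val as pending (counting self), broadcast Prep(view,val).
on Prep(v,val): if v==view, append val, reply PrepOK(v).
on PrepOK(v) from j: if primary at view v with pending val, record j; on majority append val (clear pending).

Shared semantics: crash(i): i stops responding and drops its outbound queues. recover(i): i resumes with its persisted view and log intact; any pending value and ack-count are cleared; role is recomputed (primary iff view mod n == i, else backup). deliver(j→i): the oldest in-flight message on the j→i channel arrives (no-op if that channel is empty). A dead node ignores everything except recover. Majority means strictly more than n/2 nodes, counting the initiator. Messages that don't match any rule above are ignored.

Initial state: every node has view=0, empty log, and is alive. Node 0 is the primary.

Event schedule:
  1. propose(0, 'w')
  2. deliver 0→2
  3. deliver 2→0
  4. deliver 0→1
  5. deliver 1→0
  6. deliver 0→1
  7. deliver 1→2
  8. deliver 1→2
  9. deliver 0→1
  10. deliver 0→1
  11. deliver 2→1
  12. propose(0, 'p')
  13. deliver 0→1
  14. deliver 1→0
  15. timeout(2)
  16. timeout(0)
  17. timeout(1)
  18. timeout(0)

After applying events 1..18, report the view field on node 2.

1. propose(0,'w'):  nop
2. deliver 0→2:  <2:back v0 w>
3. deliver 2→0:  <0:prim v0 w>
4. deliver 0→1:  <1:back v0 w>
5. deliver 1→0:  nop
6. deliver 0→1:  nop
7. deliver 1→2:  nop
8. deliver 1→2:  nop
9. deliver 0→1:  nop
10. deliver 0→1:  nop
11. deliver 2→1:  nop
12. propose(0,'p'):  nop
13. deliver 0→1:  <1:back v0 w,p>
14. deliver 1→0:  <0:prim v0 w,p>
15. timeout(2):  <2:back v1 w>
16. timeout(0):  <0:back v1 w,p>
17. timeout(1):  <1:prim v1 w,p>
18. timeout(0):  <0:back v2 w,p>

1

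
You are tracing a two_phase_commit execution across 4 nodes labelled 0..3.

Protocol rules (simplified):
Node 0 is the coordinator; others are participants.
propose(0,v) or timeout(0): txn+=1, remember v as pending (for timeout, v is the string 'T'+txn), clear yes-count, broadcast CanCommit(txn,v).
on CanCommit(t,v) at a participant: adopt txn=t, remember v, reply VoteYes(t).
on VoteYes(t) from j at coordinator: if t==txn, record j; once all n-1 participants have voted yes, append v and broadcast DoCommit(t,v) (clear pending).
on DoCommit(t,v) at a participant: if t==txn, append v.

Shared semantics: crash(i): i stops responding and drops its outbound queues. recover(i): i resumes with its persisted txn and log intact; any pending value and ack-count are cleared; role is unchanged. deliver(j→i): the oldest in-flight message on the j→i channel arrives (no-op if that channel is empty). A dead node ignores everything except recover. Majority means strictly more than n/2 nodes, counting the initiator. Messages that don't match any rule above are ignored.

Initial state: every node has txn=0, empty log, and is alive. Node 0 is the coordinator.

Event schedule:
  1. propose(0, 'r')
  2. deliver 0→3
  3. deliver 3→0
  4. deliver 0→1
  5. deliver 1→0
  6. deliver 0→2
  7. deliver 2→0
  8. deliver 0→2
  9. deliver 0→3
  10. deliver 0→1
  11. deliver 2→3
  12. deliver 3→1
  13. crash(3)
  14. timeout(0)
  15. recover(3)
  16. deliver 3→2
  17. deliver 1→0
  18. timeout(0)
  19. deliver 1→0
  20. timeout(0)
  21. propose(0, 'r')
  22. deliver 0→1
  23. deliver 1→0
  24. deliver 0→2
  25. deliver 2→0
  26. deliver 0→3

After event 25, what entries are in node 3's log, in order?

r

step 1 propose(0,'r'): 0={coor,t=1,log=-}
step 2 deliver 0→3: 3={part,t=1,log=-}
step 3 deliver 3→0: —
step 4 deliver 0→1: 1={part,t=1,log=-}
step 5 deliver 1→0: —
step 6 deliver 0→2: 2={part,t=1,log=-}
step 7 deliver 2→0: 0={coor,t=1,log=r}
step 8 deliver 0→2: 2={part,t=1,log=r}
step 9 deliver 0→3: 3={part,t=1,log=r}
step 10 deliver 0→1: 1={part,t=1,log=r}
step 11 deliver 2→3: —
step 12 deliver 3→1: —
step 13 crash(3): 3={✗part,t=1,log=r}
step 14 timeout(0): 0={coor,t=2,log=r}
step 15 recover(3): 3={part,t=1,log=r}
step 16 deliver 3→2: —
step 17 deliver 1→0: —
step 18 timeout(0): 0={coor,t=3,log=r}
step 19 deliver 1→0: —
step 20 timeout(0): 0={coor,t=4,log=r}
step 21 propose(0,'r'): 0={coor,t=5,log=r}
step 22 deliver 0→1: 1={part,t=2,log=r}
step 23 deliver 1→0: —
step 24 deliver 0→2: 2={part,t=2,log=r}
step 25 deliver 2→0: —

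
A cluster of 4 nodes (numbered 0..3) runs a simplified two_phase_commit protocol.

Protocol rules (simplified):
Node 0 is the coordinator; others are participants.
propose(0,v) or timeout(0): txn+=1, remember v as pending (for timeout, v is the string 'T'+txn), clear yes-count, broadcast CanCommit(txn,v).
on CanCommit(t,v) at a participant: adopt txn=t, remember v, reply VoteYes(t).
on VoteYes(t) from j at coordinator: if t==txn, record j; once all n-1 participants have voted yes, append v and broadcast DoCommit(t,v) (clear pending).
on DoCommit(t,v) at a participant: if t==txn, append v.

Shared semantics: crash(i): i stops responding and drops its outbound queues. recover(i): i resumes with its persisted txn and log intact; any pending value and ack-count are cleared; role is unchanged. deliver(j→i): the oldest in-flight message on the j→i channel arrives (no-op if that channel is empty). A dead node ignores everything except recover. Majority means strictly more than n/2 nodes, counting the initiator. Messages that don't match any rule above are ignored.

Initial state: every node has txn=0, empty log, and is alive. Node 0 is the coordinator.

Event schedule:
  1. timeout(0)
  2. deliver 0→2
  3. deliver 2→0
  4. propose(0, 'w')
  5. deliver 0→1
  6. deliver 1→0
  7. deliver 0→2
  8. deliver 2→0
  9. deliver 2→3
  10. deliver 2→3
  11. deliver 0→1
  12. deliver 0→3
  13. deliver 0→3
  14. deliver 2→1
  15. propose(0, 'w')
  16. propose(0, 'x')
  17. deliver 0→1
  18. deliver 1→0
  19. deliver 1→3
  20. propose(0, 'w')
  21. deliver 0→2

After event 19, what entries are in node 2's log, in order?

after 1 — timeout(0): n0:coor/t1/[-]
after 2 — deliver 0→2: n2:part/t1/[-]
after 3 — deliver 2→0: ·
after 4 — propose(0,'w'): n0:coor/t2/[-]
after 5 — deliver 0→1: n1:part/t1/[-]
after 6 — deliver 1→0: ·
after 7 — deliver 0→2: n2:part/t2/[-]
after 8 — deliver 2→0: ·
after 9 — deliver 2→3: ·
after 10 — deliver 2→3: ·
after 11 — deliver 0→1: n1:part/t2/[-]
after 12 — deliver 0→3: n3:part/t1/[-]
after 13 — deliver 0→3: n3:part/t2/[-]
after 14 — deliver 2→1: ·
after 15 — propose(0,'w'): n0:coor/t3/[-]
after 16 — propose(0,'x'): n0:coor/t4/[-]
after 17 — deliver 0→1: n1:part/t3/[-]
after 18 — deliver 1→0: ·
after 19 — deliver 1→3: ·

empty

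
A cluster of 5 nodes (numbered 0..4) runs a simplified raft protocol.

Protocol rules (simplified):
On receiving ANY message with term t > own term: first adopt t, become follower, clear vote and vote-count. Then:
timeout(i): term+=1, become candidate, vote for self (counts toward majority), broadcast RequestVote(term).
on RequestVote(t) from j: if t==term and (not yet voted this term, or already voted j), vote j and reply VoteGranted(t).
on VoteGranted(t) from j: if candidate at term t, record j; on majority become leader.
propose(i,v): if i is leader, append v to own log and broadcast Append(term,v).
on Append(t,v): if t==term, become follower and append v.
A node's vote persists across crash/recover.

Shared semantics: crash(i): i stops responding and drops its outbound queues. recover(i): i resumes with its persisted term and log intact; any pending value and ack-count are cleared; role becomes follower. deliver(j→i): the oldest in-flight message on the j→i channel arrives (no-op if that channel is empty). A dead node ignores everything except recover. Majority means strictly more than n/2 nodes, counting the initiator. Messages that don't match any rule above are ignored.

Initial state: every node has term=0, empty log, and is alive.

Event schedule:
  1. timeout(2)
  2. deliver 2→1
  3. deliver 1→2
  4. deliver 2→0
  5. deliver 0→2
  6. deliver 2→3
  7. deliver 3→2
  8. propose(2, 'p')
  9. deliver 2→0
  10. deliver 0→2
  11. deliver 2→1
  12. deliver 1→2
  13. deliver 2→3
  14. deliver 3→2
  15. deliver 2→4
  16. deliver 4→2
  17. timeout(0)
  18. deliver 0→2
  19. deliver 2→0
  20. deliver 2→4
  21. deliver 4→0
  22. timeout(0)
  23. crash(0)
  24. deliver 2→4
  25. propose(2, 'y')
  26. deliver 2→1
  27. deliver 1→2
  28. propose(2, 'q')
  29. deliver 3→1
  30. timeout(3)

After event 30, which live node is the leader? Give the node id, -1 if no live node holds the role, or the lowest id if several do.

-1

1. timeout(2):  <2:cand t1 ->
2. deliver 2→1:  <1:foll t1 ->
3. deliver 1→2:  nop
4. deliver 2→0:  <0:foll t1 ->
5. deliver 0→2:  <2:lead t1 ->
6. deliver 2→3:  <3:foll t1 ->
7. deliver 3→2:  nop
8. propose(2,'p'):  <2:lead t1 p>
9. deliver 2→0:  <0:foll t1 p>
10. deliver 0→2:  nop
11. deliver 2→1:  <1:foll t1 p>
12. deliver 1→2:  nop
13. deliver 2→3:  <3:foll t1 p>
14. deliver 3→2:  nop
15. deliver 2→4:  <4:foll t1 ->
16. deliver 4→2:  nop
17. timeout(0):  <0:cand t2 p>
18. deliver 0→2:  <2:foll t2 p>
19. deliver 2→0:  nop
20. deliver 2→4:  <4:foll t1 p>
21. deliver 4→0:  nop
22. timeout(0):  <0:cand t3 p>
23. crash(0):  <0:✗cand t3 p>
24. deliver 2→4:  nop
25. propose(2,'y'):  nop
26. deliver 2→1:  nop
27. deliver 1→2:  nop
28. propose(2,'q'):  nop
29. deliver 3→1:  nop
30. timeout(3):  <3:cand t2 p>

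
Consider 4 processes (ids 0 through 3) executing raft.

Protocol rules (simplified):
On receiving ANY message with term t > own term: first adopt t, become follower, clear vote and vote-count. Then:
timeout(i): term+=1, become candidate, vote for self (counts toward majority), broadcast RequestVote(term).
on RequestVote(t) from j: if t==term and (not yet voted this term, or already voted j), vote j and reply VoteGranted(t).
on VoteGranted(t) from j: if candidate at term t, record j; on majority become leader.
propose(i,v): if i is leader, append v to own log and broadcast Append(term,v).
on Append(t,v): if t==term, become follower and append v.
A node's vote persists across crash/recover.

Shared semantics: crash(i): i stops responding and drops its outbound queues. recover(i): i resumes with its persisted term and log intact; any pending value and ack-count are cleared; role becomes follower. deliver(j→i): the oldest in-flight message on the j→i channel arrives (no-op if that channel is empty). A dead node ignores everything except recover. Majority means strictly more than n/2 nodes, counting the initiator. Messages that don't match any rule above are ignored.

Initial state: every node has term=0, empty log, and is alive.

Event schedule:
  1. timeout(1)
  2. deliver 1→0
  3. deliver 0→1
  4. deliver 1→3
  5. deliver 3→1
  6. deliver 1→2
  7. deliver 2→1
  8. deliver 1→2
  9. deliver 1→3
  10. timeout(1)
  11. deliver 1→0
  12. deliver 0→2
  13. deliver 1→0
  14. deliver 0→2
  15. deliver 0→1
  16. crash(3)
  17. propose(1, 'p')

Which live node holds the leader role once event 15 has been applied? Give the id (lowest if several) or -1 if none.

step 1 timeout(1): 1={cand,t=1,log=-}
step 2 deliver 1→0: 0={foll,t=1,log=-}
step 3 deliver 0→1: —
step 4 deliver 1→3: 3={foll,t=1,log=-}
step 5 deliver 3→1: 1={lead,t=1,log=-}
step 6 deliver 1→2: 2={foll,t=1,log=-}
step 7 deliver 2→1: —
step 8 deliver 1→2: —
step 9 deliver 1→3: —
step 10 timeout(1): 1={cand,t=2,log=-}
step 11 deliver 1→0: 0={foll,t=2,log=-}
step 12 deliver 0→2: —
step 13 deliver 1→0: —
step 14 deliver 0→2: —
step 15 deliver 0→1: —

-1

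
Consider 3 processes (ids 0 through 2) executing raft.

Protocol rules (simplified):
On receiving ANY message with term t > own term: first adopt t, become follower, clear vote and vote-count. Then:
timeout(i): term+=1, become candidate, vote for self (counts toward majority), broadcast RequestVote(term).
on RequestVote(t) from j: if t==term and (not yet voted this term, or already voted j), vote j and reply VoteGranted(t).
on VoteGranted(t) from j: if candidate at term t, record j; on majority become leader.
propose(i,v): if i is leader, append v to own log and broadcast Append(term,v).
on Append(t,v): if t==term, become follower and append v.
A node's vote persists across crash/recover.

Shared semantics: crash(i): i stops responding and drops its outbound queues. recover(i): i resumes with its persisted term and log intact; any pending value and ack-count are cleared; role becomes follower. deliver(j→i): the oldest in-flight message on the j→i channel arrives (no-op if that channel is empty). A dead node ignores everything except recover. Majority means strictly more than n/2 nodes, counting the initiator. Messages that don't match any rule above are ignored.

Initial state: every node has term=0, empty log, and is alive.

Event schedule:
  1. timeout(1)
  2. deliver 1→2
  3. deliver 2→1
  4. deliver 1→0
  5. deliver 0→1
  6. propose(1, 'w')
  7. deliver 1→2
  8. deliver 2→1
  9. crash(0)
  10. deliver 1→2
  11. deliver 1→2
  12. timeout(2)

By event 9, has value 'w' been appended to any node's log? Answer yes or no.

yes

1. timeout(1):  <1:cand t1 ->
2. deliver 1→2:  <2:foll t1 ->
3. deliver 2→1:  <1:lead t1 ->
4. deliver 1→0:  <0:foll t1 ->
5. deliver 0→1:  nop
6. propose(1,'w'):  <1:lead t1 w>
7. deliver 1→2:  <2:foll t1 w>
8. deliver 2→1:  nop
9. crash(0):  <0:✗foll t1 ->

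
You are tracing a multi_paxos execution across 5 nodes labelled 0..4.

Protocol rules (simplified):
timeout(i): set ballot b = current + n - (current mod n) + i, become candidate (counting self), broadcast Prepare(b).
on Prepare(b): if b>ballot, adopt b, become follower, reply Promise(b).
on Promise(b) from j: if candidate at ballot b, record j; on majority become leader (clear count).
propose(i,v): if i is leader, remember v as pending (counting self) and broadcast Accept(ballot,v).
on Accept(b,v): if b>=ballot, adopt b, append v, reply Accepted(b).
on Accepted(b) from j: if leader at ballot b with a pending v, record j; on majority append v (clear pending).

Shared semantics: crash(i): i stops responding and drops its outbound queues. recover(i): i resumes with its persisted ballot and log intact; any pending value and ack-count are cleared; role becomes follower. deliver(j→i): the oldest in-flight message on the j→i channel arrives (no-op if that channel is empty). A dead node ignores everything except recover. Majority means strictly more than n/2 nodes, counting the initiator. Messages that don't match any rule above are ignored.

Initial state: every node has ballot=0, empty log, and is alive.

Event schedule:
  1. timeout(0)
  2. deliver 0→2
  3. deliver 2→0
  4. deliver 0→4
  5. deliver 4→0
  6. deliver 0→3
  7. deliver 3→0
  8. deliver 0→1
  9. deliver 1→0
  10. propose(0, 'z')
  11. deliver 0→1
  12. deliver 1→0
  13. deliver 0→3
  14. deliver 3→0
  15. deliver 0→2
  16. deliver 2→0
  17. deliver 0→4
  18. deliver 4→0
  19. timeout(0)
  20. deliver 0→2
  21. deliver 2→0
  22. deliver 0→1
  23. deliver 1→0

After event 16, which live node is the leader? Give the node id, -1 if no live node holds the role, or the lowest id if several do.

0

[1] timeout(0) → N0(cand b5 [-])
[2] deliver 0→2 → N2(foll b5 [-])
[3] deliver 2→0 → ∅
[4] deliver 0→4 → N4(foll b5 [-])
[5] deliver 4→0 → N0(lead b5 [-])
[6] deliver 0→3 → N3(foll b5 [-])
[7] deliver 3→0 → ∅
[8] deliver 0→1 → N1(foll b5 [-])
[9] deliver 1→0 → ∅
[10] propose(0,'z') → ∅
[11] deliver 0→1 → N1(foll b5 [z])
[12] deliver 1→0 → ∅
[13] deliver 0→3 → N3(foll b5 [z])
[14] deliver 3→0 → N0(lead b5 [z])
[15] deliver 0→2 → N2(foll b5 [z])
[16] deliver 2→0 → ∅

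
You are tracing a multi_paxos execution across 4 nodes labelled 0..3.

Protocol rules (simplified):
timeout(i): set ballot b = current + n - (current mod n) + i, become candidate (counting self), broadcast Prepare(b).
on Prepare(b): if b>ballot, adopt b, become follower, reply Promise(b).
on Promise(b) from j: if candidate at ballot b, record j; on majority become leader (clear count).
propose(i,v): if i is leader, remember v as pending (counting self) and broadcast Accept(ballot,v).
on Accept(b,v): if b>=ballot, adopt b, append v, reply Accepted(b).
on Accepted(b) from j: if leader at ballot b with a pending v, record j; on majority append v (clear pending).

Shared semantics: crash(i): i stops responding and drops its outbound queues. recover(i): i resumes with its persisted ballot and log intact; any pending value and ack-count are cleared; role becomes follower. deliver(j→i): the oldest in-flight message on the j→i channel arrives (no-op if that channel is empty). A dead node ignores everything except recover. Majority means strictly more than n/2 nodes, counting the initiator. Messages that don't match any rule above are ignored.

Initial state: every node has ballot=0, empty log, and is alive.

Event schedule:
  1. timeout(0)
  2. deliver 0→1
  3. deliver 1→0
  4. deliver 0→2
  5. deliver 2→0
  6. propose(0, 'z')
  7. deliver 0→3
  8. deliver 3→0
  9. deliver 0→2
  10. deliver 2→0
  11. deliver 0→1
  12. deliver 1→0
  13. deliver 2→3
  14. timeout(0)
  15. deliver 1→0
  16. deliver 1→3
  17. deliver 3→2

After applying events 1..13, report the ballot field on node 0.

e1 timeout(0): 0[cand,b=4,-]
e2 deliver 0→1: 1[foll,b=4,-]
e3 deliver 1→0: ·
e4 deliver 0→2: 2[foll,b=4,-]
e5 deliver 2→0: 0[lead,b=4,-]
e6 propose(0,'z'): ·
e7 deliver 0→3: 3[foll,b=4,-]
e8 deliver 3→0: ·
e9 deliver 0→2: 2[foll,b=4,z]
e10 deliver 2→0: ·
e11 deliver 0→1: 1[foll,b=4,z]
e12 deliver 1→0: 0[lead,b=4,z]
e13 deliver 2→3: ·

4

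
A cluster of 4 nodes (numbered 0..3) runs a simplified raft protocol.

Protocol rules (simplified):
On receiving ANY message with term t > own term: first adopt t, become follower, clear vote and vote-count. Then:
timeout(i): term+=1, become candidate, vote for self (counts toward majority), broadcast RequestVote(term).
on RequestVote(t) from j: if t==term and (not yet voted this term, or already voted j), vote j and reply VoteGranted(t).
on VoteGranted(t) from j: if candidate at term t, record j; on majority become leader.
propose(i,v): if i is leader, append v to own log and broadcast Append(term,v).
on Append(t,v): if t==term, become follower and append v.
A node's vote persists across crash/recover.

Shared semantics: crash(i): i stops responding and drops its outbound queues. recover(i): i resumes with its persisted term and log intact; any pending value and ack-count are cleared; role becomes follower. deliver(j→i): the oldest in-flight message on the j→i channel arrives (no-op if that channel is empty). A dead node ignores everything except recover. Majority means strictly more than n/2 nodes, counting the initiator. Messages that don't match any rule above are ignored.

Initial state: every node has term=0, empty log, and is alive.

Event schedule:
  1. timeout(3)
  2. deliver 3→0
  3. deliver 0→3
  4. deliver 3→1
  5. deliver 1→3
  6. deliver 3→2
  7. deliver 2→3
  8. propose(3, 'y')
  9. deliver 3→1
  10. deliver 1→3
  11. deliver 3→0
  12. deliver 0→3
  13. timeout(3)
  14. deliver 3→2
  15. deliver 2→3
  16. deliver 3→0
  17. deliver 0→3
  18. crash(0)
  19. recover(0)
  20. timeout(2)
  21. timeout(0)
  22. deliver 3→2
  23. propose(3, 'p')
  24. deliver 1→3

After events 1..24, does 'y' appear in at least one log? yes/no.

yes

after 1 — timeout(3): n3:cand/t1/[-]
after 2 — deliver 3→0: n0:foll/t1/[-]
after 3 — deliver 0→3: ·
after 4 — deliver 3→1: n1:foll/t1/[-]
after 5 — deliver 1→3: n3:lead/t1/[-]
after 6 — deliver 3→2: n2:foll/t1/[-]
after 7 — deliver 2→3: ·
after 8 — propose(3,'y'): n3:lead/t1/[y]
after 9 — deliver 3→1: n1:foll/t1/[y]
after 10 — deliver 1→3: ·
after 11 — deliver 3→0: n0:foll/t1/[y]
after 12 — deliver 0→3: ·
after 13 — timeout(3): n3:cand/t2/[y]
after 14 — deliver 3→2: n2:foll/t1/[y]
after 15 — deliver 2→3: ·
after 16 — deliver 3→0: n0:foll/t2/[y]
after 17 — deliver 0→3: ·
after 18 — crash(0): n0:✗foll/t2/[y]
after 19 — recover(0): n0:foll/t2/[y]
after 20 — timeout(2): n2:cand/t2/[y]
after 21 — timeout(0): n0:cand/t3/[y]
after 22 — deliver 3→2: ·
after 23 — propose(3,'p'): ·
after 24 — deliver 1→3: ·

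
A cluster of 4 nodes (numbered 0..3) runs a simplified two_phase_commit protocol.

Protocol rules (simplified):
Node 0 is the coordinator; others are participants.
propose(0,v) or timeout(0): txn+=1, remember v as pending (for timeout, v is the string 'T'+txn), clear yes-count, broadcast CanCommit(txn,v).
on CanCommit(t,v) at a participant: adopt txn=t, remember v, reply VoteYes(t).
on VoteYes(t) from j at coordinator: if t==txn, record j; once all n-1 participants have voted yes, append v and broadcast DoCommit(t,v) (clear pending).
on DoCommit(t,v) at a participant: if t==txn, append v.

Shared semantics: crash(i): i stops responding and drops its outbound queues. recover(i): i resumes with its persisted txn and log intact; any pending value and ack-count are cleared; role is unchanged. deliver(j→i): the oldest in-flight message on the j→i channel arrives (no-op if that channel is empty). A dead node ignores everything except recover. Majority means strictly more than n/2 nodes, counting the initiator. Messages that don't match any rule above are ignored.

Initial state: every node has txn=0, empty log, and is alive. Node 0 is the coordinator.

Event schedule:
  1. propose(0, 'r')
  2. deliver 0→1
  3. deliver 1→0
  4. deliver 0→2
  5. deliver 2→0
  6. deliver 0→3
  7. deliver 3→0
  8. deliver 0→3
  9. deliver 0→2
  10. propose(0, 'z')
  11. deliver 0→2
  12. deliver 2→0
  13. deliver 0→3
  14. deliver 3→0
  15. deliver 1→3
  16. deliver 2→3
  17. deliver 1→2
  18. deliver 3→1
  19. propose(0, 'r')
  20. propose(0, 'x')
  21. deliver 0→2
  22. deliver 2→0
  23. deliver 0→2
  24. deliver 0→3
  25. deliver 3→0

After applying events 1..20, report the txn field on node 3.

2

[1] propose(0,'r') → N0(coor t1 [-])
[2] deliver 0→1 → N1(part t1 [-])
[3] deliver 1→0 → ∅
[4] deliver 0→2 → N2(part t1 [-])
[5] deliver 2→0 → ∅
[6] deliver 0→3 → N3(part t1 [-])
[7] deliver 3→0 → N0(coor t1 [r])
[8] deliver 0→3 → N3(part t1 [r])
[9] deliver 0→2 → N2(part t1 [r])
[10] propose(0,'z') → N0(coor t2 [r])
[11] deliver 0→2 → N2(part t2 [r])
[12] deliver 2→0 → ∅
[13] deliver 0→3 → N3(part t2 [r])
[14] deliver 3→0 → ∅
[15] deliver 1→3 → ∅
[16] deliver 2→3 → ∅
[17] deliver 1→2 → ∅
[18] deliver 3→1 → ∅
[19] propose(0,'r') → N0(coor t3 [r])
[20] propose(0,'x') → N0(coor t4 [r])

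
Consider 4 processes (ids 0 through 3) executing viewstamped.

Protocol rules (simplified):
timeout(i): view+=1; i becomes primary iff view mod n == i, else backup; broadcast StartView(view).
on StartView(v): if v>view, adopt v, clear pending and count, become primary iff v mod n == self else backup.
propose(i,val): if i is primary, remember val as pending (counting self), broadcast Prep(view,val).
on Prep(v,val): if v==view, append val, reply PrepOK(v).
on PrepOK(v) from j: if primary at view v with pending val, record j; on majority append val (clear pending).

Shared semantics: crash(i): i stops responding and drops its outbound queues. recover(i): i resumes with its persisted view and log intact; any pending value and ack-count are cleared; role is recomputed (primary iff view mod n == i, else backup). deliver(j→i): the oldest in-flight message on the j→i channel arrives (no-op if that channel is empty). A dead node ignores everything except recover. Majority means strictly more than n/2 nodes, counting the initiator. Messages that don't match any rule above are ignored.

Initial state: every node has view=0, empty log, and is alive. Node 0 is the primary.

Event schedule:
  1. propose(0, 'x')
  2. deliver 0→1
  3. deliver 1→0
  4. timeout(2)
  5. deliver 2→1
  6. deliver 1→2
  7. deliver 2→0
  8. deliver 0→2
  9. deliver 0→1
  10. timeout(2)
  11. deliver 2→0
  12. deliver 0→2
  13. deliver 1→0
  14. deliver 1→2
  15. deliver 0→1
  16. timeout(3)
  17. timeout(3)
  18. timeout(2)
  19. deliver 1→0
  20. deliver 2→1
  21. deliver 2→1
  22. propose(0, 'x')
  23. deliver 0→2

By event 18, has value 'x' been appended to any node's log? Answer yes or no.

e1 propose(0,'x'): ·
e2 deliver 0→1: 1[back,v=0,x]
e3 deliver 1→0: ·
e4 timeout(2): 2[back,v=1,-]
e5 deliver 2→1: 1[prim,v=1,x]
e6 deliver 1→2: ·
e7 deliver 2→0: 0[back,v=1,-]
e8 deliver 0→2: ·
e9 deliver 0→1: ·
e10 timeout(2): 2[prim,v=2,-]
e11 deliver 2→0: 0[back,v=2,-]
e12 deliver 0→2: ·
e13 deliver 1→0: ·
e14 deliver 1→2: ·
e15 deliver 0→1: ·
e16 timeout(3): 3[back,v=1,-]
e17 timeout(3): 3[back,v=2,-]
e18 timeout(2): 2[back,v=3,-]

yes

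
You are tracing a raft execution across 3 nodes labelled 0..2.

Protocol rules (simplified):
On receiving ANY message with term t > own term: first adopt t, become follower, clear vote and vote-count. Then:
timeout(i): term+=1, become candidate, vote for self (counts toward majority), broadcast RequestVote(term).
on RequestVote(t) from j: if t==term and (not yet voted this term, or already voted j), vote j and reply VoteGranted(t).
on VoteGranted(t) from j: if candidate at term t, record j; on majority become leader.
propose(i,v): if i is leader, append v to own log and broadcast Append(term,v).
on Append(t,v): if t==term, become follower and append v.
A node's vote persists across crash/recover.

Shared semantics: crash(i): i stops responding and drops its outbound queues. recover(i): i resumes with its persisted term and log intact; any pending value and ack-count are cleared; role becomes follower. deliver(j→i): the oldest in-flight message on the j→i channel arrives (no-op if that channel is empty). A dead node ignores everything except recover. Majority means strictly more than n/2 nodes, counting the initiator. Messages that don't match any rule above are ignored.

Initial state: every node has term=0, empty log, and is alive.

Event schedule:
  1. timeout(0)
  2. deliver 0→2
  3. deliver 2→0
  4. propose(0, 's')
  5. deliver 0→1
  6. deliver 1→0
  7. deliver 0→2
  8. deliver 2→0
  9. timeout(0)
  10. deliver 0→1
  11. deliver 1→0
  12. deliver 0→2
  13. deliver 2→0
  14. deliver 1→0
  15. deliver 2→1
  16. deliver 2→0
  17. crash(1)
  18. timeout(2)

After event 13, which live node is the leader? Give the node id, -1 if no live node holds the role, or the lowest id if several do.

0

[1] timeout(0) → N0(cand t1 [-])
[2] deliver 0→2 → N2(foll t1 [-])
[3] deliver 2→0 → N0(lead t1 [-])
[4] propose(0,'s') → N0(lead t1 [s])
[5] deliver 0→1 → N1(foll t1 [-])
[6] deliver 1→0 → ∅
[7] deliver 0→2 → N2(foll t1 [s])
[8] deliver 2→0 → ∅
[9] timeout(0) → N0(cand t2 [s])
[10] deliver 0→1 → N1(foll t1 [s])
[11] deliver 1→0 → ∅
[12] deliver 0→2 → N2(foll t2 [s])
[13] deliver 2→0 → N0(lead t2 [s])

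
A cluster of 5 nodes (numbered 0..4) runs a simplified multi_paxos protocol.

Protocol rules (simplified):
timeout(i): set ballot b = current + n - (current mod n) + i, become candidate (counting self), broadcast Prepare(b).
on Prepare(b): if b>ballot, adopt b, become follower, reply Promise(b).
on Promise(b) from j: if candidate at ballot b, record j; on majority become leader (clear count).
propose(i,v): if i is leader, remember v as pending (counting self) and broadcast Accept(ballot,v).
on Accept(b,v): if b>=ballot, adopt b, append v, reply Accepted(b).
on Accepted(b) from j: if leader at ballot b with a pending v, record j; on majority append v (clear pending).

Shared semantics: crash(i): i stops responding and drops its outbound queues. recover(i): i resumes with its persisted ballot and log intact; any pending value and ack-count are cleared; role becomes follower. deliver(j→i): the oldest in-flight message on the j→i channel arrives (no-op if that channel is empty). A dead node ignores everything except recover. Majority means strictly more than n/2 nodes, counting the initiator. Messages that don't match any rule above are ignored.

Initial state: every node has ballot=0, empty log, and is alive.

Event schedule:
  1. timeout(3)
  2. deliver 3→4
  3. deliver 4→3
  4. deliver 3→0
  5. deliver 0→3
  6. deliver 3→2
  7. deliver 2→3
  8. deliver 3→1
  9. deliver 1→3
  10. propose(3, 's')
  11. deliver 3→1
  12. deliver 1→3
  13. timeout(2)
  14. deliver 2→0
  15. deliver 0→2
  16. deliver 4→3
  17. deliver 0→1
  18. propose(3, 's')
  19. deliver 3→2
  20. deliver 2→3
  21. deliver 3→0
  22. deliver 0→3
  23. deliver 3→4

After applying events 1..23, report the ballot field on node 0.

after 1 — timeout(3): n3:cand/b8/[-]
after 2 — deliver 3→4: n4:foll/b8/[-]
after 3 — deliver 4→3: ·
after 4 — deliver 3→0: n0:foll/b8/[-]
after 5 — deliver 0→3: n3:lead/b8/[-]
after 6 — deliver 3→2: n2:foll/b8/[-]
after 7 — deliver 2→3: ·
after 8 — deliver 3→1: n1:foll/b8/[-]
after 9 — deliver 1→3: ·
after 10 — propose(3,'s'): ·
after 11 — deliver 3→1: n1:foll/b8/[s]
after 12 — deliver 1→3: ·
after 13 — timeout(2): n2:cand/b12/[-]
after 14 — deliver 2→0: n0:foll/b12/[-]
after 15 — deliver 0→2: ·
after 16 — deliver 4→3: ·
after 17 — deliver 0→1: ·
after 18 — propose(3,'s'): ·
after 19 — deliver 3→2: ·
after 20 — deliver 2→3: n3:foll/b12/[-]
after 21 — deliver 3→0: ·
after 22 — deliver 0→3: ·
after 23 — deliver 3→4: n4:foll/b8/[s]

12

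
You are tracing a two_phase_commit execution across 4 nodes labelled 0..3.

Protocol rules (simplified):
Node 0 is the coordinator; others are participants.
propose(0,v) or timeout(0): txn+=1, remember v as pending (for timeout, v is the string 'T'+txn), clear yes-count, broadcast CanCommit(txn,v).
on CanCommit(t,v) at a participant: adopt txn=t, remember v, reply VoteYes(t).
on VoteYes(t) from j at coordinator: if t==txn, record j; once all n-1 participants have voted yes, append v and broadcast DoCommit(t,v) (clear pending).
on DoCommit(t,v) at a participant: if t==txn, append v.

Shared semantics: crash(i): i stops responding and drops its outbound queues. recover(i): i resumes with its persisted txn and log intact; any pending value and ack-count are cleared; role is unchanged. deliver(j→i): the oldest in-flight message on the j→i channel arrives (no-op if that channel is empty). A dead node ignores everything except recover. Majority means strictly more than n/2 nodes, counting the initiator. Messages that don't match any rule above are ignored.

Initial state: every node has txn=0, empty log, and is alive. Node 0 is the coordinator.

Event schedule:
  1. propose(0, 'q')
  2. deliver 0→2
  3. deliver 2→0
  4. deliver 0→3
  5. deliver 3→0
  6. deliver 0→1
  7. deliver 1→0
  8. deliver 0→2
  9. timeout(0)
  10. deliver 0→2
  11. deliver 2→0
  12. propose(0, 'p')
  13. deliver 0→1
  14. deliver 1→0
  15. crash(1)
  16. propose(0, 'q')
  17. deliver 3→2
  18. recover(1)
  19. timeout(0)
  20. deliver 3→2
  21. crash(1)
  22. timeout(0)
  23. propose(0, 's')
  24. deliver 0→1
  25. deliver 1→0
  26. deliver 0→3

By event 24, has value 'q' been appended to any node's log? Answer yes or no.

yes

e1 propose(0,'q'): 0[coor,t=1,-]
e2 deliver 0→2: 2[part,t=1,-]
e3 deliver 2→0: ·
e4 deliver 0→3: 3[part,t=1,-]
e5 deliver 3→0: ·
e6 deliver 0→1: 1[part,t=1,-]
e7 deliver 1→0: 0[coor,t=1,q]
e8 deliver 0→2: 2[part,t=1,q]
e9 timeout(0): 0[coor,t=2,q]
e10 deliver 0→2: 2[part,t=2,q]
e11 deliver 2→0: ·
e12 propose(0,'p'): 0[coor,t=3,q]
e13 deliver 0→1: 1[part,t=1,q]
e14 deliver 1→0: ·
e15 crash(1): 1[✗part,t=1,q]
e16 propose(0,'q'): 0[coor,t=4,q]
e17 deliver 3→2: ·
e18 recover(1): 1[part,t=1,q]
e19 timeout(0): 0[coor,t=5,q]
e20 deliver 3→2: ·
e21 crash(1): 1[✗part,t=1,q]
e22 timeout(0): 0[coor,t=6,q]
e23 propose(0,'s'): 0[coor,t=7,q]
e24 deliver 0→1: ·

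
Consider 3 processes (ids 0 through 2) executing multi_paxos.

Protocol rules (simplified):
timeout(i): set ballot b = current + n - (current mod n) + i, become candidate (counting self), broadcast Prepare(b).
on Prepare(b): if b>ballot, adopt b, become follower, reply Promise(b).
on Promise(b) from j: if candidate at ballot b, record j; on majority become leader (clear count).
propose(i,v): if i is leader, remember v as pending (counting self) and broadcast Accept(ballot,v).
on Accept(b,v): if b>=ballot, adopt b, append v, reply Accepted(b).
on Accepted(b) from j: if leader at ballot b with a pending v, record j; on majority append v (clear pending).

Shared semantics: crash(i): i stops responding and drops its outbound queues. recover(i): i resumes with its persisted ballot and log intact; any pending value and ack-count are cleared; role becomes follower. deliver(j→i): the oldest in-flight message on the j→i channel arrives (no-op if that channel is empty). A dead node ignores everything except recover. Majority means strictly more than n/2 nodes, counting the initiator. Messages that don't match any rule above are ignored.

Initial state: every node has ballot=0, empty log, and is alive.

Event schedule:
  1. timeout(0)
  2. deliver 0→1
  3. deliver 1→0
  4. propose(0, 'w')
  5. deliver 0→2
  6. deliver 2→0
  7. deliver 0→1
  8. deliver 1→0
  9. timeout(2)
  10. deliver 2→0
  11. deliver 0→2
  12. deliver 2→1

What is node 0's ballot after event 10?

e1 timeout(0): 0[cand,b=3,-]
e2 deliver 0→1: 1[foll,b=3,-]
e3 deliver 1→0: 0[lead,b=3,-]
e4 propose(0,'w'): ·
e5 deliver 0→2: 2[foll,b=3,-]
e6 deliver 2→0: ·
e7 deliver 0→1: 1[foll,b=3,w]
e8 deliver 1→0: 0[lead,b=3,w]
e9 timeout(2): 2[cand,b=8,-]
e10 deliver 2→0: 0[foll,b=8,w]

8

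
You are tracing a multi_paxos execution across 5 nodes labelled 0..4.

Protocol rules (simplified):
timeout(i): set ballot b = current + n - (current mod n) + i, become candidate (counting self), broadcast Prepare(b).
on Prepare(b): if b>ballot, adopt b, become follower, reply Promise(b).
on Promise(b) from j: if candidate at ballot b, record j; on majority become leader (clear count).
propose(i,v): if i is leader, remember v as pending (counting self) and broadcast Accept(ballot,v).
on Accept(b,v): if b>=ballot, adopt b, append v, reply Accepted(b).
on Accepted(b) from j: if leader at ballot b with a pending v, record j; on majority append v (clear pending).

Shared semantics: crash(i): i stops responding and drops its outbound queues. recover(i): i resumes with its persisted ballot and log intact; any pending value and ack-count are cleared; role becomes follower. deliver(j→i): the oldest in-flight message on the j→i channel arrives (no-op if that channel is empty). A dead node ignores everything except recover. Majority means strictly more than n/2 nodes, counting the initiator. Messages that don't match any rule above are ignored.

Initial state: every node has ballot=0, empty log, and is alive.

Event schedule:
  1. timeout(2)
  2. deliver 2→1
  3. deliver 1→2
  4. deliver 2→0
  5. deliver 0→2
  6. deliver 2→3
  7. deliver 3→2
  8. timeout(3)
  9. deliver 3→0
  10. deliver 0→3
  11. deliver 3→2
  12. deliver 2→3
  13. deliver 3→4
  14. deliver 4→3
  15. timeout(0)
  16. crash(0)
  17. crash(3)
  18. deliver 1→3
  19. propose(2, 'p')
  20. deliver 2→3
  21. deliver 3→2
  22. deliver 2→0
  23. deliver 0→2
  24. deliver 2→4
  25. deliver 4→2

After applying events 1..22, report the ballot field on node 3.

13

[1] timeout(2) → N2(cand b7 [-])
[2] deliver 2→1 → N1(foll b7 [-])
[3] deliver 1→2 → ∅
[4] deliver 2→0 → N0(foll b7 [-])
[5] deliver 0→2 → N2(lead b7 [-])
[6] deliver 2→3 → N3(foll b7 [-])
[7] deliver 3→2 → ∅
[8] timeout(3) → N3(cand b13 [-])
[9] deliver 3→0 → N0(foll b13 [-])
[10] deliver 0→3 → ∅
[11] deliver 3→2 → N2(foll b13 [-])
[12] deliver 2→3 → N3(lead b13 [-])
[13] deliver 3→4 → N4(foll b13 [-])
[14] deliver 4→3 → ∅
[15] timeout(0) → N0(cand b15 [-])
[16] crash(0) → N0(✗cand b15 [-])
[17] crash(3) → N3(✗lead b13 [-])
[18] deliver 1→3 → ∅
[19] propose(2,'p') → ∅
[20] deliver 2→3 → ∅
[21] deliver 3→2 → ∅
[22] deliver 2→0 → ∅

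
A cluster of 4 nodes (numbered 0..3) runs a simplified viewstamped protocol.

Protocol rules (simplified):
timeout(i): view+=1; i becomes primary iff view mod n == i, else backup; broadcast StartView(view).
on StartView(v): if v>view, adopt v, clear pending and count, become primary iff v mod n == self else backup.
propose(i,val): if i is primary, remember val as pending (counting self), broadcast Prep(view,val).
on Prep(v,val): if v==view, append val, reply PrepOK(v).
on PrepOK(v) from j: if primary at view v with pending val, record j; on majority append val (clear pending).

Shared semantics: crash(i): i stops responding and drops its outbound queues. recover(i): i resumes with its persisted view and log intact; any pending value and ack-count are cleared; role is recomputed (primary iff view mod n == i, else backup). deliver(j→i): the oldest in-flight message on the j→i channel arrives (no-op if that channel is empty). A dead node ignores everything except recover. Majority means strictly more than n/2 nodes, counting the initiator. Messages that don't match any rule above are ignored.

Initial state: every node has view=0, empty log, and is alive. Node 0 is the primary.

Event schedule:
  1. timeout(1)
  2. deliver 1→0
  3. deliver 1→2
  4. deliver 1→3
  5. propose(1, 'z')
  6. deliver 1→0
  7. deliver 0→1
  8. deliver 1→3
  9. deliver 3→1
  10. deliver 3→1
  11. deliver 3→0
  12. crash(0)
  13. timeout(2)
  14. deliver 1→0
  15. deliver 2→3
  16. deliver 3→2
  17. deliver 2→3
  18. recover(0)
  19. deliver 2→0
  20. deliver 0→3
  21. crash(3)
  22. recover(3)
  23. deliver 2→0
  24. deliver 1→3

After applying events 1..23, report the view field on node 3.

1. timeout(1):  <1:prim v1 ->
2. deliver 1→0:  <0:back v1 ->
3. deliver 1→2:  <2:back v1 ->
4. deliver 1→3:  <3:back v1 ->
5. propose(1,'z'):  nop
6. deliver 1→0:  <0:back v1 z>
7. deliver 0→1:  nop
8. deliver 1→3:  <3:back v1 z>
9. deliver 3→1:  <1:prim v1 z>
10. deliver 3→1:  nop
11. deliver 3→0:  nop
12. crash(0):  <0:✗back v1 z>
13. timeout(2):  <2:prim v2 ->
14. deliver 1→0:  nop
15. deliver 2→3:  <3:back v2 z>
16. deliver 3→2:  nop
17. deliver 2→3:  nop
18. recover(0):  <0:back v1 z>
19. deliver 2→0:  <0:back v2 z>
20. deliver 0→3:  nop
21. crash(3):  <3:✗back v2 z>
22. recover(3):  <3:back v2 z>
23. deliver 2→0:  nop

2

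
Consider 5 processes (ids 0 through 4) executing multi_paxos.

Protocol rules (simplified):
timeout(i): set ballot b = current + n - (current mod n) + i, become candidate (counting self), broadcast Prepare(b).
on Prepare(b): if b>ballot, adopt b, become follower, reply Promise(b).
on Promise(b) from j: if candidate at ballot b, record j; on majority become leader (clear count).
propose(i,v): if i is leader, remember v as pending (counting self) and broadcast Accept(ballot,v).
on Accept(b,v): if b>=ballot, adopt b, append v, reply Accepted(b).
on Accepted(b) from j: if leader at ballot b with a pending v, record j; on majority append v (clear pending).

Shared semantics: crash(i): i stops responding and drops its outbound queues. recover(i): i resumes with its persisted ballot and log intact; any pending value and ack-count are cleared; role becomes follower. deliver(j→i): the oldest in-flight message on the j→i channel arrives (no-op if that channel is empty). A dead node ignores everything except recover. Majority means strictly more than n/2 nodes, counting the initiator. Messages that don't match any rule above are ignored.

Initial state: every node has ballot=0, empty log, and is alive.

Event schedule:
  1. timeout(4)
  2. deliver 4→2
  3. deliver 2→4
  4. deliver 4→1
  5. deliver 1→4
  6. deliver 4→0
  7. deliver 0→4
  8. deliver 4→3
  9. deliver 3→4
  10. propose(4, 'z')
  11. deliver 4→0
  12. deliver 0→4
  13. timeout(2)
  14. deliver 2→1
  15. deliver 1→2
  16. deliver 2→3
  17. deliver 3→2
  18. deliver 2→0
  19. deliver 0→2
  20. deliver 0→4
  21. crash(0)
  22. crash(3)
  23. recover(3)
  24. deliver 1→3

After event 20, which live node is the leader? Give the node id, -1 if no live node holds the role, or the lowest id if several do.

2

1. timeout(4):  <4:cand b9 ->
2. deliver 4→2:  <2:foll b9 ->
3. deliver 2→4:  nop
4. deliver 4→1:  <1:foll b9 ->
5. deliver 1→4:  <4:lead b9 ->
6. deliver 4→0:  <0:foll b9 ->
7. deliver 0→4:  nop
8. deliver 4→3:  <3:foll b9 ->
9. deliver 3→4:  nop
10. propose(4,'z'):  nop
11. deliver 4→0:  <0:foll b9 z>
12. deliver 0→4:  nop
13. timeout(2):  <2:cand b12 ->
14. deliver 2→1:  <1:foll b12 ->
15. deliver 1→2:  nop
16. deliver 2→3:  <3:foll b12 ->
17. deliver 3→2:  <2:lead b12 ->
18. deliver 2→0:  <0:foll b12 z>
19. deliver 0→2:  nop
20. deliver 0→4:  nop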